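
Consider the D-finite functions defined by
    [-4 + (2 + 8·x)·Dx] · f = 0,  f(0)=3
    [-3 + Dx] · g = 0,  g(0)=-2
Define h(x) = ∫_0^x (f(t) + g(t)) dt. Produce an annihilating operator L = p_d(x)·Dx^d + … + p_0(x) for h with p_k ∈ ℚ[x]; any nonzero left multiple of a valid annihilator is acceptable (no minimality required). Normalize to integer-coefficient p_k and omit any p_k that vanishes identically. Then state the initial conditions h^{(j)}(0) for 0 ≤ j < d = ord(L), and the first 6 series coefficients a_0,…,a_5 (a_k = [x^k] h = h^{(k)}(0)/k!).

L = (30 + 72·x)·Dx + (-13 - 72·x - 144·x^2)·Dx^2 + (1 + 16·x + 48·x^2)·Dx^3  (order 3).
h: a_k = 0, 1, 0, -5, 3/4, -147/20, …
ICs: h(0) = 0, h′(0) = 1, h′′(0) = 0.

f: a_k = 3, 6, -6, 12, -30, 84, …
g: a_k = -2, -6, -9, -9, -27/4, -81/20, …
Sum ⇒ L₀ = lclm(L_f,L_g) in ℚ(x)⟨Dx⟩.
h=∫₀ˣh₀: take L = L₀·Dx.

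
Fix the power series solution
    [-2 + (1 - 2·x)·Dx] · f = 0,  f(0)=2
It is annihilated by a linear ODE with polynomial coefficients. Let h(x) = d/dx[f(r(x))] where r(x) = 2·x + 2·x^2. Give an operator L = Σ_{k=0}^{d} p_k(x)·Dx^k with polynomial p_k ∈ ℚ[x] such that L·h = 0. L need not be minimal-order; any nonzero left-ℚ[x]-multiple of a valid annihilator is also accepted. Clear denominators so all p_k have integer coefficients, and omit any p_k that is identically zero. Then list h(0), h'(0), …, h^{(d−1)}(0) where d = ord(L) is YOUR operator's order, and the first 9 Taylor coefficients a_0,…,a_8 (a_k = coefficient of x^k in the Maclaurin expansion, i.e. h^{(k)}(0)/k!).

f: a_k = 2, 4, 8, 16, 32, 64, 128, 256, 512, …
Substitute x→r, Dx→(1/r')Dx; clear ⇒ L₀.
h=h₀': d/dx-closure on L₀ ⇒ L.
L = (10 + 24·x + 24·x^2) + (-1 + 2·x + 12·x^2 + 8·x^3)·Dx  (order 1).
h: a_k = 8, 80, 576, 3712, 22400, 129792, 731136, 4034560, 21915648, …
ICs: h(0) = 8.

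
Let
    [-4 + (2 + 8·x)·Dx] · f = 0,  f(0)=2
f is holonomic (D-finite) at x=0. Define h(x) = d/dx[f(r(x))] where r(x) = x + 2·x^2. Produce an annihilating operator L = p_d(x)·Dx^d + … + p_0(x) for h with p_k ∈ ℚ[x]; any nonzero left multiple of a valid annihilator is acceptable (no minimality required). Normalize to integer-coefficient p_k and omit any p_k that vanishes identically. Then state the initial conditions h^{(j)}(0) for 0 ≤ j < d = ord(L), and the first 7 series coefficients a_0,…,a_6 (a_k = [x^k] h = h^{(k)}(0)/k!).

f: a_k = 2, 4, -4, 8, -20, 56, -168, …
Substitute x→r, Dx→(1/r')Dx; clear ⇒ L₀.
h=h₀': d/dx-closure on L₀ ⇒ L.
L = 2 + (-1 - 8·x - 24·x^2 - 32·x^3)·Dx  (order 1).
h: a_k = 4, 8, -24, 48, -40, -144, 784, …
ICs: h(0) = 4.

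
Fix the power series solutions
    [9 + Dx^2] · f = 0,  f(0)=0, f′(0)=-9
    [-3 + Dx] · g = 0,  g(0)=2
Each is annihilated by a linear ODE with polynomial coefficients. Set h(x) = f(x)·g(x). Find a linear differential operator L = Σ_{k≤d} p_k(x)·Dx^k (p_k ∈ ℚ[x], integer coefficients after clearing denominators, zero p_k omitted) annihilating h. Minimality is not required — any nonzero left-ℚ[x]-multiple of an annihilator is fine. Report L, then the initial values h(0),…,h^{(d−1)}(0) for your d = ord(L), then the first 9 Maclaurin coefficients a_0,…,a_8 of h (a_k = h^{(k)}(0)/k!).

L = 18 - 6·Dx + Dx^2  (order 2).
h: a_k = 0, -18, -54, -54, 0, 243/5, 243/5, 729/35, 0, …
ICs: h(0) = 0, h′(0) = -18.

f: a_k = 0, -9, 0, 27/2, 0, -243/40, 0, 729/560, 0, …
g: a_k = 2, 6, 9, 9, 27/4, 81/20, 81/40, 243/280, 729/2240, …
f·g: L₀ = L_f ⊗_s L_g, ord ≤ 2·1.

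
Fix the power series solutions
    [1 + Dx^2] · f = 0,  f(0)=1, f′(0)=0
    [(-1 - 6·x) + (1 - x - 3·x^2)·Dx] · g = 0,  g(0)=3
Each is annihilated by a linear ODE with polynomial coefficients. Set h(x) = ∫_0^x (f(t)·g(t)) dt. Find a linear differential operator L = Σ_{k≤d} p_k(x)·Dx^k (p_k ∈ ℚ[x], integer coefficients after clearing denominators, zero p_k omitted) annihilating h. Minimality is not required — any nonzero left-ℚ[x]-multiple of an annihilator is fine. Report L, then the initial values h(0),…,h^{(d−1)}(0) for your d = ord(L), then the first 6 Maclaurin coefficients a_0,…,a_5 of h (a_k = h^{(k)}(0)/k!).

f: a_k = 1, 0, -1/2, 0, 1/24, 0, …
g: a_k = 3, 3, 12, 21, 57, 120, …
L₀ := L_f ⊗_s L_g (sym. prod.), ord ≤ 2.
Integrate: L := L₀·Dx.
L = (5 + x + 3·x^2)·Dx + (2 + 12·x)·Dx^2 + (-1 + x + 3·x^2)·Dx^3  (order 3).
h: a_k = 0, 3, 3/2, 7/2, 39/8, 409/40, …
ICs: h(0) = 0, h′(0) = 3, h′′(0) = 3.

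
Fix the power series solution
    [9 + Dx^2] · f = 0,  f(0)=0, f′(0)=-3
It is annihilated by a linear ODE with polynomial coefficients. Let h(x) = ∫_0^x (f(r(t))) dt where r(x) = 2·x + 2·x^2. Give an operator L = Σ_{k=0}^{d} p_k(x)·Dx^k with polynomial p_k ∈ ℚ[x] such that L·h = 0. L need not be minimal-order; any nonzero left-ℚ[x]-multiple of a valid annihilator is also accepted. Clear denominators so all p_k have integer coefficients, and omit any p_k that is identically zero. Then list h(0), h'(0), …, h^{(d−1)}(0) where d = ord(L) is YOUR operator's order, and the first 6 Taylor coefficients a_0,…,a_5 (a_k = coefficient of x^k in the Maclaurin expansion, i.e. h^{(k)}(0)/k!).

f: a_k = 0, -3, 0, 9/2, 0, -81/40, …
L₀ from L_f via x↦r, Dx↦r'^{-1}Dx.
Integrate: L := L₀·Dx.
L = (36 + 216·x + 432·x^2 + 288·x^3)·Dx - 2·Dx^2 + (1 + 2·x)·Dx^3  (order 3).
h: a_k = 0, 0, -3, -2, 9, 108/5, …
ICs: h(0) = 0, h′(0) = 0, h′′(0) = -6.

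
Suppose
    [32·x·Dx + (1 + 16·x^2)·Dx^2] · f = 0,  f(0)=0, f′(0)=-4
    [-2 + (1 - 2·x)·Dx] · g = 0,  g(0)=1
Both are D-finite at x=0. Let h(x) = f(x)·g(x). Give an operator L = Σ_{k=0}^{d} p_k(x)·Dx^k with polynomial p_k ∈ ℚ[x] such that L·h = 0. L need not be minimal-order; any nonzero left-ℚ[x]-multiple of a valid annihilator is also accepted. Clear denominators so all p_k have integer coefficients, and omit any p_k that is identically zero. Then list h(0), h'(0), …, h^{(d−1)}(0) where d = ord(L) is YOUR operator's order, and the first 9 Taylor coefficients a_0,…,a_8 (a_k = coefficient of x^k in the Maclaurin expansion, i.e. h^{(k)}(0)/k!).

f: a_k = 0, -4, 0, 64/3, 0, -1024/5, 0, 16384/7, 0, …
g: a_k = 1, 2, 4, 8, 16, 32, 64, 128, 256, …
h₀=f·g: eliminate ⇒ L₀, order ≤ 2·1.
L = 64·x + (4 - 32·x + 128·x^2)·Dx + (-1 + 2·x - 16·x^2 + 32·x^3)·Dx^2  (order 2).
h: a_k = 0, -4, -8, 16/3, 32/3, -2752/15, -5504/15, 168704/105, 337408/105, …
ICs: h(0) = 0, h′(0) = -4.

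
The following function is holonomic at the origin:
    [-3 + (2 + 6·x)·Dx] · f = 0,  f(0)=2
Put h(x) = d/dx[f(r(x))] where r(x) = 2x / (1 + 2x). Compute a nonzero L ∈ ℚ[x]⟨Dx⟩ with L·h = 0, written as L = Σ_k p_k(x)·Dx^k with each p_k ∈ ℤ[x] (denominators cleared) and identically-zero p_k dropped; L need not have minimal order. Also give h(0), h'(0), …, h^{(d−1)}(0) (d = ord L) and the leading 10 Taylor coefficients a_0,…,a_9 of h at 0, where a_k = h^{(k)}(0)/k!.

L = (-7 - 32·x) + (-1 - 10·x - 16·x^2)·Dx  (order 1).
h: a_k = 6, -42, 261, -1677, 45345/4, -318915/4, 4608345/8, -33903165/8, 2020675545/64, -15193591815/64, …
ICs: h(0) = 6.

f: a_k = 2, 3, -9/4, 27/8, -405/64, 1701/128, -15309/512, 72171/1024, -2814669/16384, 14073345/32768, …
Substitute x→r, Dx→(1/r')Dx; clear ⇒ L₀.
h=h₀': d/dx-closure on L₀ ⇒ L.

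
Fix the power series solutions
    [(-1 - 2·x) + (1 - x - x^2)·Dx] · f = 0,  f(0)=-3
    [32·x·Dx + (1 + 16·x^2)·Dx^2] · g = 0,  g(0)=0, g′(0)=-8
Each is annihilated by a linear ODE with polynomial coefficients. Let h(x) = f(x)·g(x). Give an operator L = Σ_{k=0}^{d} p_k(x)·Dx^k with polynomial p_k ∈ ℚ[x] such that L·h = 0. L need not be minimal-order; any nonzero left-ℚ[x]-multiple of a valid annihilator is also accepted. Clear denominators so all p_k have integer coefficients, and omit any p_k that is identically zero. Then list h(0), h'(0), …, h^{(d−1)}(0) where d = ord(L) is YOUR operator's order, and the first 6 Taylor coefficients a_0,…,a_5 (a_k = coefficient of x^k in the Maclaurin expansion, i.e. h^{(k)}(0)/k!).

f: a_k = -3, -3, -6, -9, -15, -24, …
g: a_k = 0, -8, 0, 128/3, 0, -2048/5, …
Sym-product of L_f,L_g gives L₀ (≤ ord 2).
L = (2 + 32·x + 96·x^2) + (2 - 28·x + 64·x^2 + 96·x^3)·Dx + (-1 + x - 15·x^2 + 16·x^3 + 16·x^4)·Dx^2  (order 2).
h: a_k = 0, 24, 24, -80, -56, 5464/5, …
ICs: h(0) = 0, h′(0) = 24.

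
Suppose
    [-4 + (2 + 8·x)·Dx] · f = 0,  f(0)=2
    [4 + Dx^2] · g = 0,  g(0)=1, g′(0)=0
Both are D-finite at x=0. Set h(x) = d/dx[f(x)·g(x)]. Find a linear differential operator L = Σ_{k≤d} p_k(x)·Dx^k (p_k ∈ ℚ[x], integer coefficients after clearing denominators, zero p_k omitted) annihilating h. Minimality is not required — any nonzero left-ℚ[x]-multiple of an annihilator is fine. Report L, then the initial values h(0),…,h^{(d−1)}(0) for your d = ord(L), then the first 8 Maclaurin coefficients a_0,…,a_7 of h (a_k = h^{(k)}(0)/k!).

L = (8 + 96·x + 256·x^2 + 256·x^3 + 256·x^4) + (2 - 48·x^2 - 64·x^3)·Dx + (1 + 10·x + 36·x^2 + 64·x^3 + 64·x^4)·Dx^2  (order 2).
h: a_k = 4, -16, 0, -128/3, 640/3, -11776/15, 132608/45, -3510272/315, …
ICs: h(0) = 4, h′(0) = -16.

f: a_k = 2, 4, -4, 8, -20, 56, -168, 528, …
g: a_k = 1, 0, -2, 0, 2/3, 0, -4/45, 0, …
Sym-product of L_f,L_g gives L₀ (≤ ord 2).
Derive L from L₀ (diff closure).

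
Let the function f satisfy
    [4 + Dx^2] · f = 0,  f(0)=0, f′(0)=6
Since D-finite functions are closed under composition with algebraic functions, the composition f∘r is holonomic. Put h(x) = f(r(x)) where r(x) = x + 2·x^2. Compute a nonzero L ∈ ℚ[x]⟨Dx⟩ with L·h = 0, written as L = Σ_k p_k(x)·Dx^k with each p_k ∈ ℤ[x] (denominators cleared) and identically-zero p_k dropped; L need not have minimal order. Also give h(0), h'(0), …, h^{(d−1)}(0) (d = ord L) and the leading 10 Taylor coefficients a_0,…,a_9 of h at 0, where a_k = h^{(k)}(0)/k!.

L = (4 + 48·x + 192·x^2 + 256·x^3) - 4·Dx + (1 + 4·x)·Dx^2  (order 2).
h: a_k = 0, 6, 12, -4, -24, -236/5, -24, 3352/105, 944/15, 54436/945, …
ICs: h(0) = 0, h′(0) = 6.

f: a_k = 0, 6, 0, -4, 0, 4/5, 0, -8/105, 0, 4/945, …
L₀ from L_f via x↦r, Dx↦r'^{-1}Dx.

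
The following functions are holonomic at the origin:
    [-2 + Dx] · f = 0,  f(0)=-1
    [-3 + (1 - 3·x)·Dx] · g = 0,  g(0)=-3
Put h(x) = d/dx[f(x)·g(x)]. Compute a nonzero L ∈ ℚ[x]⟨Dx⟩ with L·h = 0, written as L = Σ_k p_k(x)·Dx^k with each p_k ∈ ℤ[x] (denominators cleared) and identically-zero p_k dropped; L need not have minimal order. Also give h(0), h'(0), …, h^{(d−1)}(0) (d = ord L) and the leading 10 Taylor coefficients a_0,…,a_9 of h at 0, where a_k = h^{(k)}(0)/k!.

L = (34 - 60·x + 36·x^2) + (-5 + 21·x - 18·x^2)·Dx  (order 1).
h: a_k = 15, 102, 471, 1892, 7099, 25558, 1341803/15, 32203288/105, 108686101/105, 3260583038/945, …
ICs: h(0) = 15.

f: a_k = -1, -2, -2, -4/3, -2/3, -4/15, -4/45, -8/315, -2/315, -4/2835, …
g: a_k = -3, -9, -27, -81, -243, -729, -2187, -6561, -19683, -59049, …
h₀=f·g: eliminate ⇒ L₀, order ≤ 1·1.
Differentiate: ansatz ord ≤ ord L₀ ⇒ L.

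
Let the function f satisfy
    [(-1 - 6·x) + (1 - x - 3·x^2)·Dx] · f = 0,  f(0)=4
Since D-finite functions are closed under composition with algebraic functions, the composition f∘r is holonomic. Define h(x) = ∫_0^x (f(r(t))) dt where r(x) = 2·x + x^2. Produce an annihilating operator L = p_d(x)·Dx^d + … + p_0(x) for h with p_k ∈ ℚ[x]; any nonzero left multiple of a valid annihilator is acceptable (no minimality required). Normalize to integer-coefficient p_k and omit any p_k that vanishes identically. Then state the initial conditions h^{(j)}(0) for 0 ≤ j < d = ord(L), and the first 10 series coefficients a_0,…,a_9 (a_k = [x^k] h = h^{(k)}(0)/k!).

L = (2 + 26·x + 36·x^2 + 12·x^3)·Dx + (-1 + 2·x + 13·x^2 + 12·x^3 + 3·x^4)·Dx^2  (order 2).
h: a_k = 0, 4, 4, 68/3, 72, 1568/5, 3860/3, 39484/7, 24876, 1008652/9, …
ICs: h(0) = 0, h′(0) = 4.

f: a_k = 4, 4, 16, 28, 76, 160, 388, 868, 2032, 4636, …
Change of var in L_f (x↦r) gives L₀.
∫: right-multiply L₀ by Dx.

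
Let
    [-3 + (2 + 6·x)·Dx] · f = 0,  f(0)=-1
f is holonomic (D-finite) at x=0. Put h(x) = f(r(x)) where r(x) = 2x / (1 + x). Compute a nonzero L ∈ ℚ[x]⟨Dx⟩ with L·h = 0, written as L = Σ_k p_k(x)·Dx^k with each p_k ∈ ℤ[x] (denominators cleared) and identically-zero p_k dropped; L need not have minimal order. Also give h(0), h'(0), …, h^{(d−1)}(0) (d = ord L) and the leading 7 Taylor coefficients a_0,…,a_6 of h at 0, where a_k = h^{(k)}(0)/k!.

L = -3 + (1 + 8·x + 7·x^2)·Dx  (order 1).
h: a_k = -1, -3, 15/2, -51/2, 861/8, -4137/8, 42987/16, …
ICs: h(0) = -1.

f: a_k = -1, -3/2, 9/8, -27/16, 405/128, -1701/256, 15309/1024, …
Substitute x→r, Dx→(1/r')Dx; clear ⇒ L₀.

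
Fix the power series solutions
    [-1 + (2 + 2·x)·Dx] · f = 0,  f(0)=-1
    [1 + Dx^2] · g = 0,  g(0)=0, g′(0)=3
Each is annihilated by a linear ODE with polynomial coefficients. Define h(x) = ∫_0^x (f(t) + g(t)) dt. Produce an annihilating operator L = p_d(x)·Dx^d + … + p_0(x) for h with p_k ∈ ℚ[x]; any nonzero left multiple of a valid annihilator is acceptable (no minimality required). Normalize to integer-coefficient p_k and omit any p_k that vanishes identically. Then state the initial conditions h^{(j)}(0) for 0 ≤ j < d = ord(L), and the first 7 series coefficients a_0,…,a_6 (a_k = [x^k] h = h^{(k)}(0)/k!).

L = (-7 - 8·x - 4·x^2)·Dx + (6 + 22·x + 24·x^2 + 8·x^3)·Dx^2 + (-7 - 8·x - 4·x^2)·Dx^3 + (6 + 22·x + 24·x^2 + 8·x^3)·Dx^4  (order 4).
h: a_k = 0, -1, 5/4, 1/24, -9/64, 1/128, -1/2560, …
ICs: h(0) = 0, h′(0) = -1, h′′(0) = 5/2, h′′′(0) = 1/4.

f: a_k = -1, -1/2, 1/8, -1/16, 5/128, -7/256, 21/1024, …
g: a_k = 0, 3, 0, -1/2, 0, 1/40, 0, …
h₀=f+g: left-lcm gives L₀, ord ≤ 3.
Integrate: L := L₀·Dx.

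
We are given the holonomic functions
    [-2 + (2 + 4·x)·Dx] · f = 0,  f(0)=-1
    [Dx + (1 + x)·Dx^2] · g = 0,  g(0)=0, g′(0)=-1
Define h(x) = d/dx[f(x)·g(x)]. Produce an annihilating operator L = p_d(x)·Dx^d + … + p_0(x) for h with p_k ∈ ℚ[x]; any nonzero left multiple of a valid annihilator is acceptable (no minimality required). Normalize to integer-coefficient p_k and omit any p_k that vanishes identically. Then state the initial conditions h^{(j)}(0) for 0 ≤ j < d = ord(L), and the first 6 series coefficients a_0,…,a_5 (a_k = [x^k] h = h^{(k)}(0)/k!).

L = (1 + 4·x + x^2) + (7 + 27·x + 30·x^2 + 8·x^3)·Dx + (2 + 11·x + 21·x^2 + 16·x^3 + 4·x^4)·Dx^2  (order 2).
h: a_k = 1, 1, -2, 10/3, -131/24, 363/40, …
ICs: h(0) = 1, h′(0) = 1.

f: a_k = -1, -1, 1/2, -1/2, 5/8, -7/8, …
g: a_k = 0, -1, 1/2, -1/3, 1/4, -1/5, …
Product ⇒ symmetric product L₀, ord ≤ 2.
Differentiate: ansatz ord ≤ ord L₀ ⇒ L.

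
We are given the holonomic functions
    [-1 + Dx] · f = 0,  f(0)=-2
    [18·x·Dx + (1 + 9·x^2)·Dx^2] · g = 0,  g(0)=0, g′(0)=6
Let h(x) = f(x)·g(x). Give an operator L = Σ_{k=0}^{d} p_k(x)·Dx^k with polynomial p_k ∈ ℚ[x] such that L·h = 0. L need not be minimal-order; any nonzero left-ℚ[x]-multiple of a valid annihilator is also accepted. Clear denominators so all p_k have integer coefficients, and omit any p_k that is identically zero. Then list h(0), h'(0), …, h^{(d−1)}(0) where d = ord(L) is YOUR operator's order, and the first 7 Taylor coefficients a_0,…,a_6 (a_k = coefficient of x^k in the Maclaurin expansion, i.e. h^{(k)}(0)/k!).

L = (1 - 18·x + 9·x^2) + (-2 + 18·x - 18·x^2)·Dx + (1 + 9·x^2)·Dx^2  (order 2).
h: a_k = 0, -12, -12, 30, 34, -1769/10, -377/2, …
ICs: h(0) = 0, h′(0) = -12.

f: a_k = -2, -2, -1, -1/3, -1/12, -1/60, -1/360, …
g: a_k = 0, 6, 0, -18, 0, 486/5, 0, …
Sym-product of L_f,L_g gives L₀ (≤ ord 2).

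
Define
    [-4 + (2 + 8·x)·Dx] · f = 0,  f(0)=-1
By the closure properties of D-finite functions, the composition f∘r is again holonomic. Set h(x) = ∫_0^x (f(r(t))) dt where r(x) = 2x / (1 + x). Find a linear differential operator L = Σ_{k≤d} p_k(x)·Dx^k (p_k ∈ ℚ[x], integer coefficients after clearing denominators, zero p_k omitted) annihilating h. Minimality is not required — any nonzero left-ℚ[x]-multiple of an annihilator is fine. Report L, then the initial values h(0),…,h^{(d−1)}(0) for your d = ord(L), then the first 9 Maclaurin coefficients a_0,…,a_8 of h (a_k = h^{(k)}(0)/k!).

L = -4·Dx + (1 + 10·x + 9·x^2)·Dx^2  (order 2).
h: a_k = 0, -1, -2, 4, -13, 284/5, -294, 11820/7, -20805/2, …
ICs: h(0) = 0, h′(0) = -1.

f: a_k = -1, -2, 2, -4, 10, -28, 84, -264, 858, …
L₀ from L_f via x↦r, Dx↦r'^{-1}Dx.
h=∫h₀ ⇒ L = L₀·Dx.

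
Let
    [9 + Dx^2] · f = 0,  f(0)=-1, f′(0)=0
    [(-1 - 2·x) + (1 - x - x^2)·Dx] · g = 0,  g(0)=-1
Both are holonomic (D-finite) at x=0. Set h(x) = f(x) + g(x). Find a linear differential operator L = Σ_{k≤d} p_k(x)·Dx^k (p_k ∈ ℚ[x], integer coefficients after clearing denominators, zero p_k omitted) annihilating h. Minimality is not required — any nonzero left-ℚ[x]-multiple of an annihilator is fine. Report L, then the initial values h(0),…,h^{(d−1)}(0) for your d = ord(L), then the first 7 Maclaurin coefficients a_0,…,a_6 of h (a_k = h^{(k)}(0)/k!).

f: a_k = -1, 0, 9/2, 0, -27/8, 0, 81/80, …
g: a_k = -1, -1, -2, -3, -5, -8, -13, …
h₀=f+g: left-lcm gives L₀, ord ≤ 3.
L = (-243 - 432·x + 81·x^2 - 216·x^3 - 405·x^4 - 162·x^5) + (117 - 225·x - 36·x^2 + 297·x^3 - 54·x^4 - 243·x^5 - 81·x^6)·Dx + (-27 - 48·x + 9·x^2 - 24·x^3 - 45·x^4 - 18·x^5)·Dx^2 + (13 - 25·x - 4·x^2 + 33·x^3 - 6·x^4 - 27·x^5 - 9·x^6)·Dx^3  (order 3).
h: a_k = -2, -1, 5/2, -3, -67/8, -8, -959/80, …
ICs: h(0) = -2, h′(0) = -1, h′′(0) = 5.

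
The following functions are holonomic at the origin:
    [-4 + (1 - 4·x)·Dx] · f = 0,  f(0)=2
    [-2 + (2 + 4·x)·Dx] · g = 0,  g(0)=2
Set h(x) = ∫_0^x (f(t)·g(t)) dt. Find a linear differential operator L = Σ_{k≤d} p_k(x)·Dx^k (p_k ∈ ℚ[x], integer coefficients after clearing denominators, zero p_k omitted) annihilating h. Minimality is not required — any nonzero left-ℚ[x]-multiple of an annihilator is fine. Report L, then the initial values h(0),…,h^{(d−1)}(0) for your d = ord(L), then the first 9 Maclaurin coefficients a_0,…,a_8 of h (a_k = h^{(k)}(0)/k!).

L = (5 + 4·x)·Dx + (-1 + 2·x + 8·x^2)·Dx^2  (order 2).
h: a_k = 0, 4, 10, 26, 157/2, 2507/10, 3345/4, 80259/28, 321069/32, …
ICs: h(0) = 0, h′(0) = 4.

f: a_k = 2, 8, 32, 128, 512, 2048, 8192, 32768, 131072, …
g: a_k = 2, 2, -1, 1, -5/4, 7/4, -21/8, 33/8, -429/64, …
L₀ := L_f ⊗_s L_g (sym. prod.), ord ≤ 1.
h=∫h₀ ⇒ L = L₀·Dx.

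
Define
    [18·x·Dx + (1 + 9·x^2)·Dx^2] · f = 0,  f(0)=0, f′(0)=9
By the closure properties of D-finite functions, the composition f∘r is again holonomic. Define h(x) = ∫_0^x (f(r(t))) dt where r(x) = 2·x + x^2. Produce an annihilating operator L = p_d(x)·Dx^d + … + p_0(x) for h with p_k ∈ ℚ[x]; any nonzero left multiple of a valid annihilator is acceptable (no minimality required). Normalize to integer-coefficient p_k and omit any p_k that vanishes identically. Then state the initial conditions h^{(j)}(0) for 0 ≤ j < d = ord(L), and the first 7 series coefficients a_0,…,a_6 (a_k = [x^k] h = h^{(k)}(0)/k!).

f: a_k = 0, 9, 0, -27, 0, 729/5, 0, …
h₀=f(r): pull back L_f along r ⇒ L₀.
∫: right-multiply L₀ by Dx.
L = (-1 + 72·x + 144·x^2 + 108·x^3 + 27·x^4)·Dx^2 + (1 + x + 36·x^2 + 72·x^3 + 45·x^4 + 9·x^5)·Dx^3  (order 3).
h: a_k = 0, 0, 9, 3, -54, -324/5, 3753/5, …
ICs: h(0) = 0, h′(0) = 0, h′′(0) = 18.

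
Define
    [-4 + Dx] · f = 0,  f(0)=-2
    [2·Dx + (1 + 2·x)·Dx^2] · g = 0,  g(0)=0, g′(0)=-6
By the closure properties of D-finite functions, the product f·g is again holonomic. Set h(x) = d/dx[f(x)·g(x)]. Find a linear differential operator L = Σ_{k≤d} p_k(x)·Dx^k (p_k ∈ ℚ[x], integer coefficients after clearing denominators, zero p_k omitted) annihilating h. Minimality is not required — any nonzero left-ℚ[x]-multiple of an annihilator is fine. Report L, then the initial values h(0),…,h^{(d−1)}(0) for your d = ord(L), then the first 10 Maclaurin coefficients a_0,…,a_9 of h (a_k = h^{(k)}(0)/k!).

L = (16 + 64·x + 128·x^2) + (-8 - 40·x - 64·x^2)·Dx + (1 + 6·x + 8·x^2)·Dx^2  (order 2).
h: a_k = 12, 72, 192, 288, 352, 256, 4352/15, -512/15, 2816/7, -615424/945, …
ICs: h(0) = 12, h′(0) = 72.

f: a_k = -2, -8, -16, -64/3, -64/3, -256/15, -512/45, -2048/315, -1024/315, -4096/2835, …
g: a_k = 0, -6, 6, -8, 12, -96/5, 32, -384/7, 96, -512/3, …
L₀ := L_f ⊗_s L_g (sym. prod.), ord ≤ 2.
Differentiate: ansatz ord ≤ ord L₀ ⇒ L.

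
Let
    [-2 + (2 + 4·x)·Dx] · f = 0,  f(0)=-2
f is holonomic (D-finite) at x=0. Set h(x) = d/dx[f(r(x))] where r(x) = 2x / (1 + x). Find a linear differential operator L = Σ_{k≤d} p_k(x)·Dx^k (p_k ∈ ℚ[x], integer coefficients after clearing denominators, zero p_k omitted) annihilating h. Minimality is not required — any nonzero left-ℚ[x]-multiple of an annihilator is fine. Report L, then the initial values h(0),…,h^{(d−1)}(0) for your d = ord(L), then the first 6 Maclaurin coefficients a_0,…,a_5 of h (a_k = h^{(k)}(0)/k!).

L = (-4 - 10·x) + (-1 - 6·x - 5·x^2)·Dx  (order 1).
h: a_k = -4, 16, -60, 240, -1020, 4512, …
ICs: h(0) = -4.

f: a_k = -2, -2, 1, -1, 5/4, -7/4, …
L₀ from L_f via x↦r, Dx↦r'^{-1}Dx.
Differentiate: ansatz ord ≤ ord L₀ ⇒ L.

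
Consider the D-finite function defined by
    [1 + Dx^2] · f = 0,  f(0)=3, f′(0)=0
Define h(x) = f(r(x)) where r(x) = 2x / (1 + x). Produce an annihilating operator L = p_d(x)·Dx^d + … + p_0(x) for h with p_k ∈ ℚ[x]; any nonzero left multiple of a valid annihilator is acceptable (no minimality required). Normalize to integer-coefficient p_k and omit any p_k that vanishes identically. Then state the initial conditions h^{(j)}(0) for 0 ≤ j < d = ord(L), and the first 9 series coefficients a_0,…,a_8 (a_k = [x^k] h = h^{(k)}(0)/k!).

L = 4 + (2 + 6·x + 6·x^2 + 2·x^3)·Dx + (1 + 4·x + 6·x^2 + 4·x^3 + x^4)·Dx^2  (order 2).
h: a_k = 3, 0, -6, 12, -16, 16, -154/15, -12/5, 2354/105, …
ICs: h(0) = 3, h′(0) = 0.

f: a_k = 3, 0, -3/2, 0, 1/8, 0, -1/240, 0, 1/13440, …
h₀=f(r): pull back L_f along r ⇒ L₀.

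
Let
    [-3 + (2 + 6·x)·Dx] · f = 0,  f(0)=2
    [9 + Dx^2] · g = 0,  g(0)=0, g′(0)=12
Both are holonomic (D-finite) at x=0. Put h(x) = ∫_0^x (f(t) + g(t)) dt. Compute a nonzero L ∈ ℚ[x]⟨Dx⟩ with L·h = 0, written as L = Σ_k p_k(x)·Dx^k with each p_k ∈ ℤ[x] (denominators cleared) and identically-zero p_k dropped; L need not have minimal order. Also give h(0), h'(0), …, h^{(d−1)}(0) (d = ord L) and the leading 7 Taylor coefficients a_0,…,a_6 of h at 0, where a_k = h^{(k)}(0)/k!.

f: a_k = 2, 3, -9/4, 27/8, -405/64, 1701/128, -15309/512, …
g: a_k = 0, 12, 0, -18, 0, 81/10, 0, …
Sum ⇒ L₀ = lclm(L_f,L_g) in ℚ(x)⟨Dx⟩.
h=∫₀ˣh₀: take L = L₀·Dx.
L = (-63 - 216·x - 324·x^2)·Dx + (18 + 198·x + 648·x^2 + 648·x^3)·Dx^2 + (-7 - 24·x - 36·x^2)·Dx^3 + (2 + 22·x + 72·x^2 + 72·x^3)·Dx^4  (order 4).
h: a_k = 0, 2, 15/2, -3/4, -117/32, -81/64, 4563/1280, …
ICs: h(0) = 0, h′(0) = 2, h′′(0) = 15, h′′′(0) = -9/2.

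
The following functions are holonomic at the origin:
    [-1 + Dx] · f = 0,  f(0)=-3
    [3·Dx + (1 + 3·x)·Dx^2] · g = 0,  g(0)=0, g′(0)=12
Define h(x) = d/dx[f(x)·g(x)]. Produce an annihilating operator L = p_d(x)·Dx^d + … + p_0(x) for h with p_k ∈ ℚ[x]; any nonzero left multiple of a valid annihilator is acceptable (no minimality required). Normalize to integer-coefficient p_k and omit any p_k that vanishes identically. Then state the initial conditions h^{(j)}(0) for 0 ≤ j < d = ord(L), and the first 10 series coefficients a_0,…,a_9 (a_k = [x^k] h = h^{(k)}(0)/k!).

L = (13 - 12·x + 9·x^2) + (-11 + 15·x - 18·x^2)·Dx + (-2 - 3·x + 9·x^2)·Dx^2  (order 2).
h: a_k = -36, 36, -216, 624, -3867/2, 11763/2, -89122/5, 269338/5, -36401877/224, 4935863537/10080, …
ICs: h(0) = -36, h′(0) = 36.

f: a_k = -3, -3, -3/2, -1/2, -1/8, -1/40, -1/240, -1/1680, -1/13440, -1/120960, …
g: a_k = 0, 12, -18, 36, -81, 972/5, -486, 8748/7, -6561/2, 8748, …
L₀ := L_f ⊗_s L_g (sym. prod.), ord ≤ 2.
h=h₀': d/dx-closure on L₀ ⇒ L.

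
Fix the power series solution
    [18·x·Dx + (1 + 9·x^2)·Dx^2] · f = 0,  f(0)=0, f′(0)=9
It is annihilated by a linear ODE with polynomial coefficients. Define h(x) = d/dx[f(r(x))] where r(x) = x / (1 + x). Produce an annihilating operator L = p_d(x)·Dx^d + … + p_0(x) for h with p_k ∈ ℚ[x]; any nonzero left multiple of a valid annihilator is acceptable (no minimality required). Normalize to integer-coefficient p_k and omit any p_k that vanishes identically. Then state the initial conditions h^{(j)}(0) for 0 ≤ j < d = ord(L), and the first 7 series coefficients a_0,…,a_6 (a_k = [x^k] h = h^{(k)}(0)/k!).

f: a_k = 0, 9, 0, -27, 0, 729/5, 0, …
Change of var in L_f (x↦r) gives L₀.
Differentiate: ansatz ord ≤ ord L₀ ⇒ L.
L = (2 + 20·x) + (1 + 2·x + 10·x^2)·Dx  (order 1).
h: a_k = 9, -18, -54, 288, -36, -2808, 5976, …
ICs: h(0) = 9.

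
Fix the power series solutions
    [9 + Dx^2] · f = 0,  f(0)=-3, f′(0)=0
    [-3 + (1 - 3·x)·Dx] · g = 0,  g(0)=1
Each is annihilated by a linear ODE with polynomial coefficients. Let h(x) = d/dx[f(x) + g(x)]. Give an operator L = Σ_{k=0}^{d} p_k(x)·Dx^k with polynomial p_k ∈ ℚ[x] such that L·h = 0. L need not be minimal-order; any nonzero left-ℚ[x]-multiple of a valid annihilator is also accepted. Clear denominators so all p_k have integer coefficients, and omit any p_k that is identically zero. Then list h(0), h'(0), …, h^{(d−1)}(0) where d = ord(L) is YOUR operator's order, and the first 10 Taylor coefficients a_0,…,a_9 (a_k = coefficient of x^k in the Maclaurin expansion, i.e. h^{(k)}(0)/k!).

L = (702 - 324·x + 486·x^2) + (-63 + 243·x - 243·x^2 + 243·x^3)·Dx + (78 - 36·x + 54·x^2)·Dx^2 + (-7 + 27·x - 27·x^2 + 27·x^3)·Dx^3  (order 3).
h: a_k = 3, 45, 81, 567/2, 1215, 175689/40, 15309, 29391093/560, 177147, 2645397387/4480, …
ICs: h(0) = 3, h′(0) = 45, h′′(0) = 162.

f: a_k = -3, 0, 27/2, 0, -81/8, 0, 243/80, 0, -2187/4480, 0, …
g: a_k = 1, 3, 9, 27, 81, 243, 729, 2187, 6561, 19683, …
f+g: L₀ = lclm(L_f,L_g), ord ≤ 2+1.
Derive L from L₀ (diff closure).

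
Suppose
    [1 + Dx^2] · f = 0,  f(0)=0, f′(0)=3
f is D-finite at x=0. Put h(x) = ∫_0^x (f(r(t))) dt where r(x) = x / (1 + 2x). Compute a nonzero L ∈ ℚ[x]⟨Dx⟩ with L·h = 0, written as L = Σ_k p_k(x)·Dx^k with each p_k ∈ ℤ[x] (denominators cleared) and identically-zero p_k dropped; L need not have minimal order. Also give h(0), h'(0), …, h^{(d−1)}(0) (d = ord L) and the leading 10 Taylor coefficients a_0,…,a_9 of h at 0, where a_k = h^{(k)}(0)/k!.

f: a_k = 0, 3, 0, -1/2, 0, 1/40, 0, -1/1680, 0, 1/120960, …
Substitute x→r, Dx→(1/r')Dx; clear ⇒ L₀.
Integrate: L := L₀·Dx.
L = Dx + (4 + 24·x + 48·x^2 + 32·x^3)·Dx^2 + (1 + 8·x + 24·x^2 + 32·x^3 + 16·x^4)·Dx^3  (order 3).
h: a_k = 0, 0, 3/2, -2, 23/8, -21/5, 1441/240, -225/28, 123479/13440, -6599/1080, …
ICs: h(0) = 0, h′(0) = 0, h′′(0) = 3.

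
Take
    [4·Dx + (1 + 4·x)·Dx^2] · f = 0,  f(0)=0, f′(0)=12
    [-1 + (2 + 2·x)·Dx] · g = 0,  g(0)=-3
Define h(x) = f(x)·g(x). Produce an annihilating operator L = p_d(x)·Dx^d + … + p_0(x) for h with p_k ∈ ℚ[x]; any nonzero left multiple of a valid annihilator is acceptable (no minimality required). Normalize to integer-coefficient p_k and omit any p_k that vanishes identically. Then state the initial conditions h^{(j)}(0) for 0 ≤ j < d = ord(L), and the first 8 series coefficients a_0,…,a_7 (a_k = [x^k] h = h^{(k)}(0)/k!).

f: a_k = 0, 12, -24, 64, -192, 3072/5, -2048, 49152/7, …
g: a_k = -3, -3/2, 3/8, -3/16, 15/128, -21/256, 63/1024, -99/2048, …
f·g: L₀ = L_f ⊗_s L_g, ord ≤ 2·1.
L = (-5 + 4·x) + (12 + 12·x)·Dx + (4 + 24·x + 36·x^2 + 16·x^3)·Dx^2  (order 2).
h: a_k = 0, -36, 54, -303/2, 1875/4, -244047/160, 1643073/320, -158740161/8960, …
ICs: h(0) = 0, h′(0) = -36.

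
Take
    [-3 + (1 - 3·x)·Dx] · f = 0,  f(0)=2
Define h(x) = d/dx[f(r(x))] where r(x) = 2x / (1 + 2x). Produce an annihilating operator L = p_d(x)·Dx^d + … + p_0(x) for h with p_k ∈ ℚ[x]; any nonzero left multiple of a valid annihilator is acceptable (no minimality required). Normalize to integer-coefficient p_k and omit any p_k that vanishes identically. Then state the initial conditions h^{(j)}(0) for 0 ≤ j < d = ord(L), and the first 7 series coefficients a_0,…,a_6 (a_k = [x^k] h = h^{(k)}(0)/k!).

f: a_k = 2, 6, 18, 54, 162, 486, 1458, …
L₀ from L_f via x↦r, Dx↦r'^{-1}Dx.
h=h₀': d/dx-closure on L₀ ⇒ L.
L = 8 + (-1 + 4·x)·Dx  (order 1).
h: a_k = 12, 96, 576, 3072, 15360, 73728, 344064, …
ICs: h(0) = 12.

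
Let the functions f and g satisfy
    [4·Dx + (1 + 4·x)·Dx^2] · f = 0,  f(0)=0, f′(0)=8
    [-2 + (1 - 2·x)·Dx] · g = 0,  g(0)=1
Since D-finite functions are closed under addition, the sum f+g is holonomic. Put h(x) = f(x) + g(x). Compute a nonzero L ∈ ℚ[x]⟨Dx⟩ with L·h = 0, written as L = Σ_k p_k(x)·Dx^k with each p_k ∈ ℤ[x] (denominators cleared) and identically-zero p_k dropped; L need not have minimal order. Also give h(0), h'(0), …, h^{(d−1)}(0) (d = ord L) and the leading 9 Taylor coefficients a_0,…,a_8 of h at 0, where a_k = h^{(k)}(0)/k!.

f: a_k = 0, 8, -16, 128/3, -128, 2048/5, -4096/3, 32768/7, -16384, …
g: a_k = 1, 2, 4, 8, 16, 32, 64, 128, 256, …
Weyl lclm of L_f,L_g ⇒ L₀ (ord ≤ 3).
L = (-28 - 16·x)·Dx + (1 - 40·x - 32·x^2)·Dx^2 + (1 + 3·x - 6·x^2 - 8·x^3)·Dx^3  (order 3).
h: a_k = 1, 10, -12, 152/3, -112, 2208/5, -3904/3, 33664/7, -16128, …
ICs: h(0) = 1, h′(0) = 10, h′′(0) = -24.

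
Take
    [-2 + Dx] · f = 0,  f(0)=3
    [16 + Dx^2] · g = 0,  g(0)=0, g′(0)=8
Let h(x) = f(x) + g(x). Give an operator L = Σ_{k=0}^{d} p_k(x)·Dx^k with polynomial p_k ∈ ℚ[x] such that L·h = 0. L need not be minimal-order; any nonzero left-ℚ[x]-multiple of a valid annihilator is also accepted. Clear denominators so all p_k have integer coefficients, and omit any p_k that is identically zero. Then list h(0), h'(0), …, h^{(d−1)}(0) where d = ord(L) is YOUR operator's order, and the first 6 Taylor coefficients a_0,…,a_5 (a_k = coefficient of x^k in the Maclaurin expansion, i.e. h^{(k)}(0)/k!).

L = -32 + 16·Dx - 2·Dx^2 + Dx^3  (order 3).
h: a_k = 3, 14, 6, -52/3, 2, 268/15, …
ICs: h(0) = 3, h′(0) = 14, h′′(0) = 12.

f: a_k = 3, 6, 6, 4, 2, 4/5, …
g: a_k = 0, 8, 0, -64/3, 0, 256/15, …
Weyl lclm of L_f,L_g ⇒ L₀ (ord ≤ 3).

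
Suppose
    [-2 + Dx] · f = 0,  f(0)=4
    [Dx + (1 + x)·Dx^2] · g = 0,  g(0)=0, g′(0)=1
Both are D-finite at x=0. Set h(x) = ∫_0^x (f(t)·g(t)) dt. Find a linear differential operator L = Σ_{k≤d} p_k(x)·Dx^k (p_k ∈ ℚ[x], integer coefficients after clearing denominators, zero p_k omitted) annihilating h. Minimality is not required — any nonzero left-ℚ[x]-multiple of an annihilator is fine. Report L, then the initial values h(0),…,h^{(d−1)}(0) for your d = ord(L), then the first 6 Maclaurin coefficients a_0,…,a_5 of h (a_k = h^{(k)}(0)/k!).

f: a_k = 4, 8, 8, 16/3, 8/3, 16/15, …
g: a_k = 0, 1, -1/2, 1/3, -1/4, 1/5, …
L₀ := L_f ⊗_s L_g (sym. prod.), ord ≤ 2.
∫: right-multiply L₀ by Dx.
L = (2 + 4·x)·Dx + (-3 - 4·x)·Dx^2 + (1 + x)·Dx^3  (order 3).
h: a_k = 0, 0, 2, 2, 4/3, 3/5, …
ICs: h(0) = 0, h′(0) = 0, h′′(0) = 4.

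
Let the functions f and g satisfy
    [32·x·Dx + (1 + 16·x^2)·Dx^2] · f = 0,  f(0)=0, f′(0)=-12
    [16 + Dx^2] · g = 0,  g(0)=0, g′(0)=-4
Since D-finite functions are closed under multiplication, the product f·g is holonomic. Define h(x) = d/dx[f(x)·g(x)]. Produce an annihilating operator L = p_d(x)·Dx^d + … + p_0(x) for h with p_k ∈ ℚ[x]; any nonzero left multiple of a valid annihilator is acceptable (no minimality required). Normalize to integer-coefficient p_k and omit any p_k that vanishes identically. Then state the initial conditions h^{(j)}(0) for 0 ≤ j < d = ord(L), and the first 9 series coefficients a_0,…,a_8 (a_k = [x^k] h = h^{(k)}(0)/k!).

f: a_k = 0, -12, 0, 64, 0, -3072/5, 0, 49152/7, 0, …
g: a_k = 0, -4, 0, 32/3, 0, -128/15, 0, 1024/315, 0, …
Product ⇒ symmetric product L₀, ord ≤ 4.
Differentiate: ansatz ord ≤ ord L₀ ⇒ L.
L = (14080 + 602112·x^2 + 15106048·x^4 + 50331648·x^6 + 100663296·x^8 + 268435456·x^10 + 2147483648·x^12) + (8704·x + 581632·x^3 + 9175040·x^5 + 41943040·x^7 + 167772160·x^9 + 536870912·x^11)·Dx + (960 + 43520·x^2 + 1093632·x^4 + 4849664·x^6 + 16777216·x^8 + 67108864·x^10 + 268435456·x^12)·Dx^2 + (544·x + 36352·x^3 + 573440·x^5 + 2621440·x^7 + 10485760·x^9 + 33554432·x^11)·Dx^3 + (5 + 368·x^2 + 9344·x^4 + 106496·x^6 + 655360·x^8 + 3145728·x^10 + 8388608·x^12)·Dx^4  (order 4).
h: a_k = 0, 96, 0, -1536, 0, 19456, 0, -1409024/5, 0, …
ICs: h(0) = 0, h′(0) = 96, h′′(0) = 0, h′′′(0) = -9216.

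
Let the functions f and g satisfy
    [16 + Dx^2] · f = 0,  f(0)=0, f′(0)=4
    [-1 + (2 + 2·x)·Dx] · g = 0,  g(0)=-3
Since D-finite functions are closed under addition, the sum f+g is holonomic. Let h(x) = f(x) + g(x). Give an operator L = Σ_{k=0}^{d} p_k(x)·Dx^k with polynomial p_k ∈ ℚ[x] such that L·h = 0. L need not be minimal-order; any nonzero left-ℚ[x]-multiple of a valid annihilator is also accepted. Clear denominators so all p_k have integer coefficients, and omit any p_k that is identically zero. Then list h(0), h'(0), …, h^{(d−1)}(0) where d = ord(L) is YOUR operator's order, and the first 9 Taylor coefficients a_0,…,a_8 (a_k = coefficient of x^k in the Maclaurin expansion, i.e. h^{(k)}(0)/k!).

f: a_k = 0, 4, 0, -32/3, 0, 128/15, 0, -1024/315, 0, …
g: a_k = -3, -3/2, 3/8, -3/16, 15/128, -21/256, 63/1024, -99/2048, 1287/32768, …
Weyl lclm of L_f,L_g ⇒ L₀ (ord ≤ 3).
L = (-1072 - 2048·x - 1024·x^2) + (2016 + 6112·x + 6144·x^2 + 2048·x^3)·Dx + (-67 - 128·x - 64·x^2)·Dx^2 + (126 + 382·x + 384·x^2 + 128·x^3)·Dx^3  (order 3).
h: a_k = -3, 5/2, 3/8, -521/48, 15/128, 32453/3840, 63/1024, -2128337/645120, 1287/32768, …
ICs: h(0) = -3, h′(0) = 5/2, h′′(0) = 3/4.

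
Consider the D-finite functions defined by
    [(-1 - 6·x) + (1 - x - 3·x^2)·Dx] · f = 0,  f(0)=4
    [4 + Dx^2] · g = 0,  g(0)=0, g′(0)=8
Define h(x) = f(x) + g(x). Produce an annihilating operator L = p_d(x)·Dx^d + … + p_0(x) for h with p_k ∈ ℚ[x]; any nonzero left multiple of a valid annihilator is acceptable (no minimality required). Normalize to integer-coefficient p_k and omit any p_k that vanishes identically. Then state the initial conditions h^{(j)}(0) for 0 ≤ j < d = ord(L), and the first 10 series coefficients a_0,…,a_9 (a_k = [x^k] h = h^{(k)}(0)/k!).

f: a_k = 4, 4, 16, 28, 76, 160, 388, 868, 2032, 4636, …
g: a_k = 0, 8, 0, -16/3, 0, 16/15, 0, -32/315, 0, 16/2835, …
f+g: L₀ = lclm(L_f,L_g), ord ≤ 1+2.
L = (92 + 608·x + 512·x^2 + 1104·x^3 + 360·x^4 + 432·x^5) + (-24 + 4·x + 24·x^2 + 80·x^3 + 180·x^4 + 216·x^5 + 216·x^6)·Dx + (23 + 152·x + 128·x^2 + 276·x^3 + 90·x^4 + 108·x^5)·Dx^2 + (-6 + x + 6·x^2 + 20·x^3 + 45·x^4 + 54·x^5 + 54·x^6)·Dx^3  (order 3).
h: a_k = 4, 12, 16, 68/3, 76, 2416/15, 388, 273388/315, 2032, 13143076/2835, …
ICs: h(0) = 4, h′(0) = 12, h′′(0) = 32.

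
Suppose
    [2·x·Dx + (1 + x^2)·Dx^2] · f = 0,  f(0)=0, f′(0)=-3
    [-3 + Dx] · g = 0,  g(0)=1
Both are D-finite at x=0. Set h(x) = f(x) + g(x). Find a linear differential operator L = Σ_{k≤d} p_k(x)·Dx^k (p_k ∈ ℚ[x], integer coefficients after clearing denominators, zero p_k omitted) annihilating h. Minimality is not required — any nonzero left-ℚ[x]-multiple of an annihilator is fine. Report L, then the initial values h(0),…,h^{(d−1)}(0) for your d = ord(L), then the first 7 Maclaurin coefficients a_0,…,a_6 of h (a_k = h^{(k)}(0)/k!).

L = (6 - 18·x - 18·x^2 - 18·x^3)·Dx + (-11 - 12·x^2 - 9·x^4)·Dx^2 + (3 + 2·x + 6·x^2 + 2·x^3 + 3·x^4)·Dx^3  (order 3).
h: a_k = 1, 0, 9/2, 11/2, 27/8, 57/40, 81/80, …
ICs: h(0) = 1, h′(0) = 0, h′′(0) = 9.

f: a_k = 0, -3, 0, 1, 0, -3/5, 0, …
g: a_k = 1, 3, 9/2, 9/2, 27/8, 81/40, 81/80, …
Sum ⇒ L₀ = lclm(L_f,L_g) in ℚ(x)⟨Dx⟩.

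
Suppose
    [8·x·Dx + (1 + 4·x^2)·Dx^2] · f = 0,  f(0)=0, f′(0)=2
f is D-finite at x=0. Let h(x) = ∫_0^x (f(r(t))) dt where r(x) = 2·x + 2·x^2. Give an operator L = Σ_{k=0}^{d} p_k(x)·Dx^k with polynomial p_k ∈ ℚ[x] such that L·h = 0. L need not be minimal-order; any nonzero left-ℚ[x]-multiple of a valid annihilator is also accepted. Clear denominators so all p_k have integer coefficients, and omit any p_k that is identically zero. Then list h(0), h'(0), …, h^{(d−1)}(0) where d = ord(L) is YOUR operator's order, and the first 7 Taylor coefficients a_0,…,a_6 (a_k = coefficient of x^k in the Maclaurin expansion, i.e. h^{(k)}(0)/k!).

f: a_k = 0, 2, 0, -8/3, 0, 32/5, 0, …
Substitute x→r, Dx→(1/r')Dx; clear ⇒ L₀.
h=∫h₀ ⇒ L = L₀·Dx.
L = (-2 + 32·x + 128·x^2 + 192·x^3 + 96·x^4)·Dx^2 + (1 + 2·x + 16·x^2 + 64·x^3 + 80·x^4 + 32·x^5)·Dx^3  (order 3).
h: a_k = 0, 0, 2, 4/3, -16/3, -64/5, 352/15, …
ICs: h(0) = 0, h′(0) = 0, h′′(0) = 4.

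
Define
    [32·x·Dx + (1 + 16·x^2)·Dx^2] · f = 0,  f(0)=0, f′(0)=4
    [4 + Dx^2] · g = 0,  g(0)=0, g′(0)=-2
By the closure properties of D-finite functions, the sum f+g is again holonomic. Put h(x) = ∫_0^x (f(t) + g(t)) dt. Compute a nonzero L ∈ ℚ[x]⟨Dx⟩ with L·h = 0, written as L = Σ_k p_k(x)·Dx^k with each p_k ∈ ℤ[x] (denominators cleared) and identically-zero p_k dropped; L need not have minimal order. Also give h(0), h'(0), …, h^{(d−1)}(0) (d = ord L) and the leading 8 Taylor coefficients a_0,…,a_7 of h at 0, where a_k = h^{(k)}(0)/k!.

L = (-6016·x + 102400·x^3 + 32768·x^5)·Dx^2 + (-28 + 1216·x^2 + 27648·x^4 + 16384·x^6)·Dx^3 + (-1504·x + 25600·x^3 + 8192·x^5)·Dx^4 + (-7 + 304·x^2 + 6912·x^4 + 4096·x^6)·Dx^5  (order 5).
h: a_k = 0, 0, 1, 0, -5, 0, 1534/45, 0, …
ICs: h(0) = 0, h′(0) = 0, h′′(0) = 2, h′′′(0) = 0, h′′′′(0) = -120.

f: a_k = 0, 4, 0, -64/3, 0, 1024/5, 0, -16384/7, …
g: a_k = 0, -2, 0, 4/3, 0, -4/15, 0, 8/315, …
f+g: L₀ = lclm(L_f,L_g), ord ≤ 2+2.
Integrate: L := L₀·Dx.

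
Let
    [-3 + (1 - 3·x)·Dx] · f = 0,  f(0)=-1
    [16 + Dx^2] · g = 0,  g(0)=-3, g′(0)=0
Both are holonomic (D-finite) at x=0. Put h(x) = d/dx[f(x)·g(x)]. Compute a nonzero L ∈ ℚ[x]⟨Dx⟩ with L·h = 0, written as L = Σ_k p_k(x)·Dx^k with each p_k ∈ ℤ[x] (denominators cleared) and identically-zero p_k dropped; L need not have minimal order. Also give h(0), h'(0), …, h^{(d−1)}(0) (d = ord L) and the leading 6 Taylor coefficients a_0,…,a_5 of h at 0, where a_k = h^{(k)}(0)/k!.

f: a_k = -1, -3, -9, -27, -81, -243, …
g: a_k = -3, 0, 24, 0, -32, 0, …
Sym-product of L_f,L_g gives L₀ (≤ ord 2).
h₀' ⇒ L via d/dx closure of L₀.
L = (-2 - 96·x + 144·x^2) + (-6 + 18·x)·Dx + (1 - 6·x + 9·x^2)·Dx^2  (order 2).
h: a_k = 9, 6, 27, 236, 885, 15418/5, …
ICs: h(0) = 9, h′(0) = 6.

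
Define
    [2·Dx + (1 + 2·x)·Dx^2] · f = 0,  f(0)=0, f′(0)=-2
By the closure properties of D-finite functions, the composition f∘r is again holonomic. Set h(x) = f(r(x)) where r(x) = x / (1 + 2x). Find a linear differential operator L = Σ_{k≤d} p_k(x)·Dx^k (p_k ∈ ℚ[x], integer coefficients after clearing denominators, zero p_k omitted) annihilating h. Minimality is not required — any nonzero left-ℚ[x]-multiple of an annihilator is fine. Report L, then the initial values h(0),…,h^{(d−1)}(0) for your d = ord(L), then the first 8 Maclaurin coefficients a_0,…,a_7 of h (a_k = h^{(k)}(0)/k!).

L = (6 + 16·x)·Dx + (1 + 6·x + 8·x^2)·Dx^2  (order 2).
h: a_k = 0, -2, 6, -56/3, 60, -992/5, 672, -16256/7, …
ICs: h(0) = 0, h′(0) = -2.

f: a_k = 0, -2, 2, -8/3, 4, -32/5, 32/3, -128/7, …
h₀=f(r): pull back L_f along r ⇒ L₀.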